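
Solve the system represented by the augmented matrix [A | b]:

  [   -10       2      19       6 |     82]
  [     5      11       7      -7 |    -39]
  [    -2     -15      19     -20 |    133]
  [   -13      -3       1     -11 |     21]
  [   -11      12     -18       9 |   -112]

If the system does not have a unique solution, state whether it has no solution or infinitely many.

x_1 = -1, x_2 = -5, x_3 = 4, x_4 = 1

Row-reduce the augmented matrix:
R1 ← R1 / (-10).
R2 ← R2 − 5·R1.
R3 ← R3 + 2·R1.
R4 ← R4 + 13·R1.
R5 ← R5 + 11·R1.
R2 ← R2 / (12).
R1 ← R1 + 1/5·R2.
R3 ← R3 + 77/5·R2.
R4 ← R4 + 28/5·R2.
R5 ← R5 − 49/5·R2.
R3 ← R3 / (291/8).
R1 ← R1 + 13/8·R3.
R2 ← R2 − 11/8·R3.
R4 ← R4 + 16·R3.
R5 ← R5 + 419/8·R3.
R4 ← R4 / (-28154/873).
R1 ← R1 + 1609/873·R4.
R2 ← R2 − 578/873·R4.
R3 ← R3 + 632/873·R4.
R5 ← R5 + 28154/873·R4.
R5 reduces to 0 = 0, so the extra equation is consistent.
Reading off the reduced rows gives x_1 = -1, x_2 = -5, x_3 = 4, x_4 = 1.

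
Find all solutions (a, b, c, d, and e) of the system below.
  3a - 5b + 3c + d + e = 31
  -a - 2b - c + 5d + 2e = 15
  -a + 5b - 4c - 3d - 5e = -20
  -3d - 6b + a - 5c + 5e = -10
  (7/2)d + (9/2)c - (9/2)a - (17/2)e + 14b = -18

no solution

Row-reduce:
R1 ← R1 / (3).
R2 ← R2 + 1·R1.
R3 ← R3 + 1·R1.
R4 ← R4 − 1·R1.
R5 ← R5 + 9/2·R1.
R2 ← R2 / (-11/3).
R1 ← R1 + 5/3·R2.
R3 ← R3 − 10/3·R2.
R4 ← R4 + 13/3·R2.
R5 ← R5 − 13/2·R2.
R3 ← R3 / (-3).
R1 ← R1 − 1·R3.
R4 ← R4 + 6·R3.
R5 ← R5 − 9·R3.
R4 ← R4 / (-14).
R1 ← R1 + 15/11·R4.
R2 ← R2 + 16/11·R4.
R3 ← R3 + 8/11·R4.
R5 ← R5 − 21·R4.
Row 5 reduces to 0 = -2, a contradiction. The system is inconsistent.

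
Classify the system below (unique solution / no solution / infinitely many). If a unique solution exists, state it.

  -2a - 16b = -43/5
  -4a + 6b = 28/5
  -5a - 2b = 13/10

a = -1/2, b = 3/5

Row-reduce the augmented matrix:
R1 ← R1 / (-2).
R2 ← R2 + 4·R1.
R3 ← R3 + 5·R1.
R2 ← R2 / (38).
R1 ← R1 − 8·R2.
R3 ← R3 − 38·R2.
R3 reduces to 0 = 0, so the extra equation is consistent.
Reading off the reduced rows gives a = -1/2, b = 3/5.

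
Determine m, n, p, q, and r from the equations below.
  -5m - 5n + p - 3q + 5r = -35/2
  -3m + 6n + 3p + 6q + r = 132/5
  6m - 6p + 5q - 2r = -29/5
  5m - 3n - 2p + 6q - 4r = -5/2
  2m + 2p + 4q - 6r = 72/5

m = -4/5, n = 5/2, p = 3/2, q = 1, r = -3/2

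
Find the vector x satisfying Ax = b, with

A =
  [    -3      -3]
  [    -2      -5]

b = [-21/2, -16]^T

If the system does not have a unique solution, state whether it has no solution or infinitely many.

x_1 = 1/2, x_2 = 3

Row-reduce the augmented matrix:
R1 ← R1 / (-3).
R2 ← R2 + 2·R1.
R2 ← R2 / (-3).
R1 ← R1 − 1·R2.
Reading off the reduced rows gives x_1 = 1/2, x_2 = 3.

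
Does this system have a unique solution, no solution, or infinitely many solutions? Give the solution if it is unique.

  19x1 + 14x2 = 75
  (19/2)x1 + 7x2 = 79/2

no solution

Row-reduce:
R1 ← R1 / (19).
R2 ← R2 − 19/2·R1.
Row 2 reduces to 0 = 2, a contradiction. The system is inconsistent.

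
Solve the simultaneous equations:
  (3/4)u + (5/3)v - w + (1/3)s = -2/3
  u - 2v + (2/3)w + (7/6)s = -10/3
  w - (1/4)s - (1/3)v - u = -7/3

infinitely many solutions

Row-reduce:
R1 ← R1 / (3/4).
R2 ← R2 − 1·R1.
R3 ← R3 + 1·R1.
R2 ← R2 / (-38/9).
R1 ← R1 − 20/9·R2.
R3 ← R3 − 17/9·R2.
R3 ← R3 / (32/57).
R1 ← R1 + 16/57·R3.
R2 ← R2 + 9/19·R3.
Rank is 3 with 4 unknowns, leaving s free.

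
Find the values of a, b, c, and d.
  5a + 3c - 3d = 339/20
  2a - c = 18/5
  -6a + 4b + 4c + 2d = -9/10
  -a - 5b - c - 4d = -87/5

a = 3, b = 1, c = 12/5, d = 7/4

Row-reduce the augmented matrix:
R1 ← R1 / (5).
R2 ← R2 − 2·R1.
R3 ← R3 + 6·R1.
R4 ← R4 + 1·R1.
Swap R2 and R3.
R2 ← R2 / (4).
R4 ← R4 + 5·R2.
R3 ← R3 / (-11/5).
R1 ← R1 − 3/5·R3.
R2 ← R2 − 19/10·R3.
R4 ← R4 − 91/10·R3.
R4 ← R4 / (-18/11).
R1 ← R1 + 3/11·R4.
R2 ← R2 − 7/11·R4.
R3 ← R3 + 6/11·R4.
Reading off the reduced rows gives a = 3, b = 1, c = 12/5, d = 7/4.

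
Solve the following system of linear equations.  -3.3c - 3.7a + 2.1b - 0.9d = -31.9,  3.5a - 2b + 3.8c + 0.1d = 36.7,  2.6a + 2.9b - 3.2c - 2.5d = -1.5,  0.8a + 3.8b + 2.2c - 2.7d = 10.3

Row-reduce the augmented matrix:
R1 ← R1 / (-37/10).
R2 ← R2 − 7/2·R1.
R3 ← R3 − 13/5·R1.
R4 ← R4 − 4/5·R1.
R2 ← R2 / (-1/74).
R1 ← R1 + 21/37·R2.
R3 ← R3 − 1619/370·R2.
R4 ← R4 − 787/185·R2.
R3 ← R3 / (10707/50).
R1 ← R1 + 138/5·R3.
R2 ← R2 + 251/5·R3.
R4 ← R4 − 5376/25·R3.
R4 ← R4 / (286793/35690).
R1 ← R1 − 141/3569·R4.
R2 ← R2 + 7735/3569·R4.
R3 ← R3 + 4107/3569·R4.
Reading off the reduced rows gives a = 4, b = -4, c = 4, d = -5.

a = 4, b = -4, c = 4, d = -5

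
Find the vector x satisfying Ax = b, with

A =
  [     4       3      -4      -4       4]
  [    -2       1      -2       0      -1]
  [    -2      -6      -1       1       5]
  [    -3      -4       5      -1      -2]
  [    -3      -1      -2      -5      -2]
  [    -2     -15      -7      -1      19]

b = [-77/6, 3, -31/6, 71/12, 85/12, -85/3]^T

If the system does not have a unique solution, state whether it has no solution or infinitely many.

x_1 = 1/4, x_2 = -3/2, x_3 = -1, x_4 = 1/3, x_5 = -3

Row-reduce the augmented matrix:
R1 ← R1 / (4).
R2 ← R2 + 2·R1.
R3 ← R3 + 2·R1.
R4 ← R4 + 3·R1.
R5 ← R5 + 3·R1.
R6 ← R6 + 2·R1.
R2 ← R2 / (5/2).
R1 ← R1 − 3/4·R2.
R3 ← R3 + 9/2·R2.
R4 ← R4 + 7/4·R2.
R5 ← R5 − 5/4·R2.
R6 ← R6 + 27/2·R2.
R3 ← R3 / (-51/5).
R1 ← R1 − 1/5·R3.
R2 ← R2 + 8/5·R3.
R4 ← R4 + 4/5·R3.
R5 ← R5 + 3·R3.
R6 ← R6 + 153/5·R3.
R4 ← R4 / (-257/51).
R1 ← R1 + 25/51·R4.
R2 ← R2 + 4/51·R4.
R3 ← R3 − 23/51·R4.
R5 ← R5 + 96/17·R4.
R5 ← R5 / (-1655/514).
R1 ← R1 − 199/257·R5.
R2 ← R2 + 256/257·R5.
R3 ← R3 + 397/514·R5.
R4 ← R4 + 103/514·R5.
R6 reduces to 0 = 0, so the extra equation is consistent.
Reading off the reduced rows gives x_1 = 1/4, x_2 = -3/2, x_3 = -1, x_4 = 1/3, x_5 = -3.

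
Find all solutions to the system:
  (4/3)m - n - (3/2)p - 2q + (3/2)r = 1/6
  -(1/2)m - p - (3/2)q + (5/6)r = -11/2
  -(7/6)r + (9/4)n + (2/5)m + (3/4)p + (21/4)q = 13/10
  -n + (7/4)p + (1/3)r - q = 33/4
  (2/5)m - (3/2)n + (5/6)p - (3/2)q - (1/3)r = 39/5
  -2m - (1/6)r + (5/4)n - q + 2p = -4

Row-reduce:
R1 ← R1 / (4/3).
R2 ← R2 + 1/2·R1.
R3 ← R3 − 2/5·R1.
R5 ← R5 − 2/5·R1.
R6 ← R6 + 2·R1.
R2 ← R2 / (-3/8).
R1 ← R1 + 3/4·R2.
R3 ← R3 − 51/20·R2.
R4 ← R4 + 1·R2.
R5 ← R5 + 6/5·R2.
R6 ← R6 + 1/4·R2.
R3 ← R3 / (-377/40).
R1 ← R1 − 2·R3.
R2 ← R2 − 25/6·R3.
R4 ← R4 − 71/12·R3.
R5 ← R5 − 377/60·R3.
R6 ← R6 − 19/24·R3.
R4 ← R4 / (-703/754).
R1 ← R1 − 375/377·R4.
R2 ← R2 − 687/377·R4.
R3 ← R3 − 378/377·R4.
R6 ← R6 + 4967/1508·R4.
Swap R5 and R6.
R5 ← R5 / (-62059/16872).
R1 ← R1 − 7015/4218·R5.
R2 ← R2 − 35405/12654·R5.
R3 ← R3 − 588/703·R5.
R4 ← R4 + 21101/12654·R5.
Row 6 reduces to 0 = 4/3, a contradiction. The system is inconsistent.

no solution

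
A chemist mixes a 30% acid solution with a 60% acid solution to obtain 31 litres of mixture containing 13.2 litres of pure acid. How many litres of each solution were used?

Let a = litres of solution A, b = litres of solution B.
  a + b = 31
  (3/10)a + (3/5)b = 66/5
Row-reduce the augmented matrix:
R2 ← R2 − 3/10·R1.
R2 ← R2 / (3/10).
R1 ← R1 − 1·R2.
Reading off the reduced rows gives a = 18, b = 13.

litres of solution A: 18, litres of solution B: 13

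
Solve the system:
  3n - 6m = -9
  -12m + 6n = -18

Row-reduce:
R1 ← R1 / (-6).
R2 ← R2 + 12·R1.
Rank is 1 with 2 unknowns, leaving n free.

infinitely many solutions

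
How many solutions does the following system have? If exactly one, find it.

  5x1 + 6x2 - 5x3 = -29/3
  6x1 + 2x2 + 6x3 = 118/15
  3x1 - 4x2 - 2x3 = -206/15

x1 = -4/3, x2 = 4/3, x3 = 11/5

Row-reduce the augmented matrix:
R1 ← R1 / (5).
R2 ← R2 − 6·R1.
R3 ← R3 − 3·R1.
R2 ← R2 / (-26/5).
R1 ← R1 − 6/5·R2.
R3 ← R3 + 38/5·R2.
R3 ← R3 / (-215/13).
R1 ← R1 − 23/13·R3.
R2 ← R2 + 30/13·R3.
Reading off the reduced rows gives x1 = -4/3, x2 = 4/3, x3 = 11/5.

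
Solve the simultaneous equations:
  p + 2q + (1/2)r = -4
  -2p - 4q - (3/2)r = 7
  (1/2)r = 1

infinitely many solutions

Row-reduce:
R2 ← R2 + 2·R1.
R2 ← R2 / (-1/2).
R1 ← R1 − 1/2·R2.
R3 ← R3 − 1/2·R2.
Rank is 2 with 3 unknowns, leaving q free.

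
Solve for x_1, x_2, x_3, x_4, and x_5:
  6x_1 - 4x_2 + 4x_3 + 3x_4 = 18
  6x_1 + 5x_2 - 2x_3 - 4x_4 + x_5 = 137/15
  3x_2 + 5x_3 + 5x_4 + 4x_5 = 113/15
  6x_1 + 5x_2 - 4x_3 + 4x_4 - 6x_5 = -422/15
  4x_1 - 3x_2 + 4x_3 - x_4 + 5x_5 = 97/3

x_1 = 3/2, x_2 = -1, x_3 = 3, x_4 = -7/3, x_5 = 9/5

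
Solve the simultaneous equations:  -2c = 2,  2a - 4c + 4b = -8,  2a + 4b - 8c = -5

no solution

Row-reduce:
Swap R1 and R2.
R1 ← R1 / (2).
R3 ← R3 − 2·R1.
R2 ← R2 / (-2).
R1 ← R1 + 2·R2.
R3 ← R3 + 4·R2.
Row 3 reduces to 0 = -1, a contradiction. The system is inconsistent.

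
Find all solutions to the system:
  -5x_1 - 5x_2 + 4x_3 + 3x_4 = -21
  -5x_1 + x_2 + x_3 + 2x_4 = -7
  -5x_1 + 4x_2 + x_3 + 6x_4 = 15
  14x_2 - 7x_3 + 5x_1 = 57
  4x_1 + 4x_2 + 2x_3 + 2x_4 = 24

x_1 = 3, x_2 = 2, x_3 = -2, x_4 = 4

Row-reduce the augmented matrix:
R1 ← R1 / (-5).
R2 ← R2 + 5·R1.
R3 ← R3 + 5·R1.
R4 ← R4 − 5·R1.
R5 ← R5 − 4·R1.
R2 ← R2 / (6).
R1 ← R1 − 1·R2.
R3 ← R3 − 9·R2.
R4 ← R4 − 9·R2.
R3 ← R3 / (3/2).
R1 ← R1 + 3/10·R3.
R2 ← R2 + 1/2·R3.
R4 ← R4 − 3/2·R3.
R5 ← R5 − 26/5·R3.
Swap R4 and R5.
R4 ← R4 / (-56/5).
R1 ← R1 − 7/15·R4.
R2 ← R2 − 4/3·R4.
R3 ← R3 − 3·R4.
R5 reduces to 0 = 0, so the extra equation is consistent.
Reading off the reduced rows gives x_1 = 3, x_2 = 2, x_3 = -2, x_4 = 4.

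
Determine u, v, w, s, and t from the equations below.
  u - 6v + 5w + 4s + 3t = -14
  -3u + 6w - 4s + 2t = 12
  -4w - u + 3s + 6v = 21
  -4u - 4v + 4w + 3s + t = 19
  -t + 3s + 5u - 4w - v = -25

Row-reduce the augmented matrix:
R2 ← R2 + 3·R1.
R3 ← R3 + 1·R1.
R4 ← R4 + 4·R1.
R5 ← R5 − 5·R1.
R2 ← R2 / (-18).
R1 ← R1 + 6·R2.
R4 ← R4 + 28·R2.
R5 ← R5 − 29·R2.
R1 ← R1 + 2·R3.
R2 ← R2 + 7/6·R3.
R4 ← R4 + 26/3·R3.
R5 ← R5 − 29/6·R3.
R4 ← R4 / (605/9).
R1 ← R1 − 46/3·R4.
R2 ← R2 − 139/18·R4.
R3 ← R3 − 7·R4.
R5 ← R5 + 683/18·R4.
R5 ← R5 / (-511/1210).
R1 ← R1 − 206/605·R5.
R2 ← R2 − 453/1210·R5.
R3 ← R3 − 436/605·R5.
R4 ← R4 − 197/605·R5.
Reading off the reduced rows gives u = -4, v = 4, w = 4, s = 3, t = -6.

u = -4, v = 4, w = 4, s = 3, t = -6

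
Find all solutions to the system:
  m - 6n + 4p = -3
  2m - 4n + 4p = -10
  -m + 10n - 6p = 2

Row-reduce:
R2 ← R2 − 2·R1.
R3 ← R3 + 1·R1.
R2 ← R2 / (8).
R1 ← R1 + 6·R2.
R3 ← R3 − 4·R2.
Row 3 reduces to 0 = 1, a contradiction. The system is inconsistent.

no solution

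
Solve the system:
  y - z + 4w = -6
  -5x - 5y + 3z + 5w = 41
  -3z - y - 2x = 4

Row-reduce:
Swap R1 and R2.
R1 ← R1 / (-5).
R3 ← R3 + 2·R1.
R1 ← R1 − 1·R2.
R3 ← R3 − 1·R2.
R3 ← R3 / (-16/5).
R1 ← R1 − 2/5·R3.
R2 ← R2 + 1·R3.
Rank is 3 with 4 unknowns, leaving w free.

infinitely many solutions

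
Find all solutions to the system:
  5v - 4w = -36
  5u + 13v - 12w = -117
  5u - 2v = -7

no solution

Row-reduce:
Swap R1 and R2.
R1 ← R1 / (5).
R3 ← R3 − 5·R1.
R2 ← R2 / (5).
R1 ← R1 − 13/5·R2.
R3 ← R3 + 15·R2.
Row 3 reduces to 0 = 2, a contradiction. The system is inconsistent.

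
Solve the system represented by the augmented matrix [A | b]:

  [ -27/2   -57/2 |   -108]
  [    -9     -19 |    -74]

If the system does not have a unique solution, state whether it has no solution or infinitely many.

Row-reduce:
R1 ← R1 / (-27/2).
R2 ← R2 + 9·R1.
Row 2 reduces to 0 = -2, a contradiction. The system is inconsistent.

no solution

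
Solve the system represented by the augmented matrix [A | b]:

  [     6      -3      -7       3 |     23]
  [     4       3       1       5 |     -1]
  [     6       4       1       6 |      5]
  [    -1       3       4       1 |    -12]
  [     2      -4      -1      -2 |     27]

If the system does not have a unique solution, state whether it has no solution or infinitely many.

x_1 = 6, x_2 = -2, x_3 = 1, x_4 = -4

Row-reduce the augmented matrix:
R1 ← R1 / (6).
R2 ← R2 − 4·R1.
R3 ← R3 − 6·R1.
R4 ← R4 + 1·R1.
R5 ← R5 − 2·R1.
R2 ← R2 / (5).
R1 ← R1 + 1/2·R2.
R3 ← R3 − 7·R2.
R4 ← R4 − 5/2·R2.
R5 ← R5 + 3·R2.
R3 ← R3 / (1/15).
R1 ← R1 + 3/5·R3.
R2 ← R2 − 17/15·R3.
R5 ← R5 − 71/15·R3.
Swap R4 and R5.
R4 ← R4 / (84).
R1 ← R1 + 10·R4.
R2 ← R2 − 21·R4.
R3 ← R3 + 18·R4.
R5 reduces to 0 = 0, so the extra equation is consistent.
Reading off the reduced rows gives x_1 = 6, x_2 = -2, x_3 = 1, x_4 = -4.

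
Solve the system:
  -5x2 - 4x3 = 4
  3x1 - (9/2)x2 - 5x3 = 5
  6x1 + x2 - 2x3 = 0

Row-reduce:
Swap R1 and R2.
R1 ← R1 / (3).
R3 ← R3 − 6·R1.
R2 ← R2 / (-5).
R1 ← R1 + 3/2·R2.
R3 ← R3 − 10·R2.
Row 3 reduces to 0 = -2, a contradiction. The system is inconsistent.

no solution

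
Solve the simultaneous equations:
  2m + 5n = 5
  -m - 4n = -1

From equation 2: m = 1 − 4·n.
Substitute into equation 1 and solve: n = -1.
Then m = 5.

m = 5, n = -1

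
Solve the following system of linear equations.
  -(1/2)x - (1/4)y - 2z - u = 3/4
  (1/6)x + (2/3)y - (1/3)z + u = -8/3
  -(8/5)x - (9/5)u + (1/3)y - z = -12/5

infinitely many solutions

Row-reduce:
R1 ← R1 / (-1/2).
R2 ← R2 − 1/6·R1.
R3 ← R3 + 8/5·R1.
R2 ← R2 / (7/12).
R1 ← R1 − 1/2·R2.
R3 ← R3 − 17/15·R2.
R3 ← R3 / (257/35).
R1 ← R1 − 34/7·R3.
R2 ← R2 + 12/7·R3.
Rank is 3 with 4 unknowns, leaving u free.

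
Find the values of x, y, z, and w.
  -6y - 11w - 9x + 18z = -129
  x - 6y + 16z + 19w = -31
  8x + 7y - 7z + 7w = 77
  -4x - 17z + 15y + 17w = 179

Row-reduce the augmented matrix:
R1 ← R1 / (-9).
R2 ← R2 − 1·R1.
R3 ← R3 − 8·R1.
R4 ← R4 + 4·R1.
R2 ← R2 / (-20/3).
R1 ← R1 − 2/3·R2.
R3 ← R3 − 5/3·R2.
R4 ← R4 − 53/3·R2.
R3 ← R3 / (27/2).
R1 ← R1 + 1/5·R3.
R2 ← R2 + 27/10·R3.
R4 ← R4 − 227/10·R3.
R4 ← R4 / (5362/81).
R1 ← R1 − 245/81·R4.
R2 ← R2 + 7/3·R4.
R3 ← R3 − 10/81·R4.
Reading off the reduced rows gives x = 0, y = 4, z = -4, w = 3.

x = 0, y = 4, z = -4, w = 3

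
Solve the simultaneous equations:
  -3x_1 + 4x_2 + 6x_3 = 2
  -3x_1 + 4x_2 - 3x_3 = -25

Row-reduce:
R1 ← R1 / (-3).
R2 ← R2 + 3·R1.
R2 ← R2 / (-9).
R1 ← R1 + 2·R2.
Rank is 2 with 3 unknowns, leaving x_2 free.

infinitely many solutions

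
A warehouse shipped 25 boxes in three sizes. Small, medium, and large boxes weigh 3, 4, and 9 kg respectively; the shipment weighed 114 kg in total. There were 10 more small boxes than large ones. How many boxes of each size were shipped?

small boxes: 16, medium boxes: 3, large boxes: 6

Let s = small boxes, m = medium boxes, l = large boxes.
  s + m + l = 25
  3s + 4m + 9l = 114
  s - l = 10
Row-reduce the augmented matrix:
R2 ← R2 − 3·R1.
R3 ← R3 − 1·R1.
R1 ← R1 − 1·R2.
R3 ← R3 + 1·R2.
R3 ← R3 / (4).
R1 ← R1 + 5·R3.
R2 ← R2 − 6·R3.
Reading off the reduced rows gives s = 16, m = 3, l = 6.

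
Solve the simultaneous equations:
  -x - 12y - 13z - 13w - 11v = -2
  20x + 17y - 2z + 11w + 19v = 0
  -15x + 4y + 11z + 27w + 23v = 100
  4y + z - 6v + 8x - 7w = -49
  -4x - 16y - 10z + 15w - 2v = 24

infinitely many solutions

Row-reduce:
R1 ← R1 / (-1).
R2 ← R2 − 20·R1.
R3 ← R3 + 15·R1.
R4 ← R4 − 8·R1.
R5 ← R5 + 4·R1.
R2 ← R2 / (-223).
R1 ← R1 − 12·R2.
R3 ← R3 − 184·R2.
R4 ← R4 + 92·R2.
R5 ← R5 − 32·R2.
R3 ← R3 / (-2270/223).
R1 ← R1 + 245/223·R3.
R2 ← R2 − 262/223·R3.
R4 ← R4 − 1135/223·R3.
R5 ← R5 − 982/223·R3.
Swap R4 and R5.
R4 ← R4 / (8723/227).
R1 ← R1 + 496/227·R4.
R2 ← R2 − 687/227·R4.
R3 ← R3 + 369/227·R4.
Rank is 4 with 5 unknowns, leaving v free.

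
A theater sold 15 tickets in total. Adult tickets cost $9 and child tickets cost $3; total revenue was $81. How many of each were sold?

Let a = adult tickets, c = child tickets.
  a + c = 15
  9a + 3c = 81
Row-reduce the augmented matrix:
R2 ← R2 − 9·R1.
R2 ← R2 / (-6).
R1 ← R1 − 1·R2.
Reading off the reduced rows gives a = 6, c = 9.

adult tickets: 6, child tickets: 9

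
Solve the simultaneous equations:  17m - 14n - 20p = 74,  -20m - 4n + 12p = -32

infinitely many solutions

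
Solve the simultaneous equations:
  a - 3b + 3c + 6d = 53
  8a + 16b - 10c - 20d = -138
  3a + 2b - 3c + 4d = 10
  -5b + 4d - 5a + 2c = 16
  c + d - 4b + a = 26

a = 5, b = -3, c = 5, d = 4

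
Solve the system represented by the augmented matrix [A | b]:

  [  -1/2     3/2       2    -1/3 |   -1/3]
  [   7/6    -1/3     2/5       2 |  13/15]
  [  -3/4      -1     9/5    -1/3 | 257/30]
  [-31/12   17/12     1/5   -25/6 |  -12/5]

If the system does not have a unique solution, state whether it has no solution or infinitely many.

Row-reduce:
R1 ← R1 / (-1/2).
R2 ← R2 − 7/6·R1.
R3 ← R3 + 3/4·R1.
R4 ← R4 + 31/12·R1.
R2 ← R2 / (19/6).
R1 ← R1 + 3·R2.
R3 ← R3 + 13/4·R2.
R4 ← R4 + 19/3·R2.
R3 ← R3 / (4).
R1 ← R1 − 4/5·R3.
R2 ← R2 − 8/5·R3.
Row 4 reduces to 0 = -1/2, a contradiction. The system is inconsistent.

no solution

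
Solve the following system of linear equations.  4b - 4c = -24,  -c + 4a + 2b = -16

Row-reduce:
Swap R1 and R2.
R1 ← R1 / (4).
R2 ← R2 / (4).
R1 ← R1 − 1/2·R2.
Rank is 2 with 3 unknowns, leaving c free.

infinitely many solutions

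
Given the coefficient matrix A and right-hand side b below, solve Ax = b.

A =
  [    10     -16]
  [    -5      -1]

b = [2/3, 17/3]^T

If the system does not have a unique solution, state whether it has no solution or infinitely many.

x_1 = -1, x_2 = -2/3

From equation 2: x_2 = -17/3 − 5·x_1.
Substitute into equation 1 and solve: x_1 = -1.
Then x_2 = -2/3.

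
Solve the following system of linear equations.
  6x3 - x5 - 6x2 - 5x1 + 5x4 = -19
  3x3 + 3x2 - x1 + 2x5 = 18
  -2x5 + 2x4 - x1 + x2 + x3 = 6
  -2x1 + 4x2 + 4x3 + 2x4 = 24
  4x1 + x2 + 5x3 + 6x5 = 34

infinitely many solutions

Row-reduce:
R1 ← R1 / (-5).
R2 ← R2 + 1·R1.
R3 ← R3 + 1·R1.
R4 ← R4 + 2·R1.
R5 ← R5 − 4·R1.
R2 ← R2 / (21/5).
R1 ← R1 − 6/5·R2.
R3 ← R3 − 11/5·R2.
R4 ← R4 − 32/5·R2.
R5 ← R5 + 19/5·R2.
R3 ← R3 / (-8/7).
R1 ← R1 + 12/7·R3.
R2 ← R2 − 3/7·R3.
R4 ← R4 + 8/7·R3.
R5 ← R5 − 80/7·R3.
Swap R4 and R5.
R4 ← R4 / (55/3).
R1 ← R1 + 3·R4.
R2 ← R2 − 1/3·R4.
R3 ← R3 + 4/3·R4.
Rank is 4 with 5 unknowns, leaving x5 free.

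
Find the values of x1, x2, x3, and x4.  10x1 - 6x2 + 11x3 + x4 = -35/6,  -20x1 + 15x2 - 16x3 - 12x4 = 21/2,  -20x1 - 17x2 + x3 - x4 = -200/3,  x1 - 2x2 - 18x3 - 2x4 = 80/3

x1 = 2, x2 = 3/2, x3 = -3/2, x4 = -1/3

Row-reduce the augmented matrix:
R1 ← R1 / (10).
R2 ← R2 + 20·R1.
R3 ← R3 + 20·R1.
R4 ← R4 − 1·R1.
R2 ← R2 / (3).
R1 ← R1 + 3/5·R2.
R3 ← R3 + 29·R2.
R4 ← R4 + 7/5·R2.
R3 ← R3 / (81).
R1 ← R1 − 23/10·R3.
R2 ← R2 − 2·R3.
R4 ← R4 + 163/10·R3.
R4 ← R4 / (-31612/1215).
R1 ← R1 − 992/1215·R4.
R2 ← R2 + 236/243·R4.
R3 ← R3 + 287/243·R4.
Reading off the reduced rows gives x1 = 2, x2 = 3/2, x3 = -3/2, x4 = -1/3.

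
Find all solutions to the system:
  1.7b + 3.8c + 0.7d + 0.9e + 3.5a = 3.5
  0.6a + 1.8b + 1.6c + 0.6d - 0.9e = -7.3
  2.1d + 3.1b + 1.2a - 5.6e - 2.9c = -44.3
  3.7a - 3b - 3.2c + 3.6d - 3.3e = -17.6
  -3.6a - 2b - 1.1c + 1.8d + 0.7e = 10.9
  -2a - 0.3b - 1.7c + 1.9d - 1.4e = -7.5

Row-reduce the augmented matrix:
R1 ← R1 / (7/2).
R2 ← R2 − 3/5·R1.
R3 ← R3 − 6/5·R1.
R4 ← R4 − 37/10·R1.
R5 ← R5 + 18/5·R1.
R6 ← R6 + 2·R1.
R2 ← R2 / (264/175).
R1 ← R1 − 17/35·R2.
R3 ← R3 − 881/350·R2.
R4 ← R4 + 1679/350·R2.
R5 ← R5 + 44/175·R2.
R6 ← R6 − 47/70·R2.
R3 ← R3 / (-7637/1320).
R1 ← R1 − 103/132·R3.
R2 ← R2 − 83/132·R3.
R4 ← R4 + 1109/264·R3.
R5 ← R5 − 89/30·R3.
R6 ← R6 − 13/264·R3.
R4 ← R4 / (27626/7637).
R1 ← R1 − 1438/7637·R4.
R2 ← R2 − 3309/7637·R4.
R3 ← R3 + 1398/7637·R4.
R5 ← R5 − 120018/38185·R4.
R6 ← R6 − 80012/38185·R4.
R5 ← R5 / (4574169/1381300).
R1 ← R1 − 152463/552520·R5.
R2 ← R2 + 662917/1105040·R5.
R3 ← R3 − 267897/552520·R5.
R4 ← R4 + 1402519/1105040·R5.
R6 ← R6 − 1524723/690650·R5.
R6 reduces to 0 = 0, so the extra equation is consistent.
Reading off the reduced rows gives a = -1, b = -3, c = 2, d = 0, e = 5.

a = -1, b = -3, c = 2, d = 0, e = 5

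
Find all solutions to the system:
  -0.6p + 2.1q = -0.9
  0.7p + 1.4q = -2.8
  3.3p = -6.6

Row-reduce the augmented matrix:
R1 ← R1 / (-3/5).
R2 ← R2 − 7/10·R1.
R3 ← R3 − 33/10·R1.
R2 ← R2 / (77/20).
R1 ← R1 + 7/2·R2.
R3 ← R3 − 231/20·R2.
R3 reduces to 0 = 0, so the extra equation is consistent.
Reading off the reduced rows gives p = -2, q = -1.

p = -2, q = -1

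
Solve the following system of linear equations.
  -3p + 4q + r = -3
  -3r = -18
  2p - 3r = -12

p = 3, q = 0, r = 6

Row-reduce the augmented matrix:
R1 ← R1 / (-3).
R3 ← R3 − 2·R1.
Swap R2 and R3.
R2 ← R2 / (8/3).
R1 ← R1 + 4/3·R2.
R3 ← R3 / (-3).
R1 ← R1 + 3/2·R3.
R2 ← R2 + 7/8·R3.
Reading off the reduced rows gives p = 3, q = 0, r = 6.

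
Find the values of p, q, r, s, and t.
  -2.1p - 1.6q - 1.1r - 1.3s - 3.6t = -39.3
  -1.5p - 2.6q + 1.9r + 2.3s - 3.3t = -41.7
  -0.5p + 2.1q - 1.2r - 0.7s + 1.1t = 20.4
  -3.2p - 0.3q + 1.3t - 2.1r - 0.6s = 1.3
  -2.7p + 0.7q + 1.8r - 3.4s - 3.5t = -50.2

p = 4, q = 6, r = -5, s = 4, t = 6

Row-reduce the augmented matrix:
R1 ← R1 / (-21/10).
R2 ← R2 + 3/2·R1.
R3 ← R3 + 1/2·R1.
R4 ← R4 + 16/5·R1.
R5 ← R5 + 27/10·R1.
R2 ← R2 / (-51/35).
R1 ← R1 − 16/21·R2.
R3 ← R3 − 521/210·R2.
R4 ← R4 − 449/210·R2.
R5 ← R5 − 193/70·R2.
R3 ← R3 / (5561/1530).
R1 ← R1 − 295/153·R3.
R2 ← R2 + 94/51·R3.
R4 ← R4 − 5381/1530·R3.
R5 ← R5 − 4231/510·R3.
R4 ← R4 / (32728/27805).
R1 ← R1 + 2234/5561·R4.
R2 ← R2 − 2079/5561·R4.
R3 ← R3 − 7813/5561·R4.
R5 ← R5 + 404579/55610·R4.
R5 ← R5 / (4772109/163640).
R1 ← R1 − 10913/4091·R5.
R2 ← R2 + 11979/16364·R5.
R3 ← R3 + 94889/16364·R5.
R4 ← R4 − 69835/16364·R5.
Reading off the reduced rows gives p = 4, q = 6, r = -5, s = 4, t = 6.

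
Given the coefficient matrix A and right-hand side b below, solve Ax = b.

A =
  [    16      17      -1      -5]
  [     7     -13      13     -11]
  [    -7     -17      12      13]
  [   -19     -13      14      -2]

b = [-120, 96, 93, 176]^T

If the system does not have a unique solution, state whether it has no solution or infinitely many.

Row-reduce the augmented matrix:
R1 ← R1 / (16).
R2 ← R2 − 7·R1.
R3 ← R3 + 7·R1.
R4 ← R4 + 19·R1.
R2 ← R2 / (-327/16).
R1 ← R1 − 17/16·R2.
R3 ← R3 + 153/16·R2.
R4 ← R4 − 115/16·R2.
R3 ← R3 / (575/109).
R1 ← R1 − 208/327·R3.
R2 ← R2 + 215/327·R3.
R4 ← R4 − 5735/327·R3.
R4 ← R4 / (-20939/345).
R1 ← R1 + 4436/1725·R4.
R2 ← R2 − 791/345·R4.
R3 ← R3 − 1628/575·R4.
Reading off the reduced rows gives x_1 = -4, x_2 = -4, x_3 = 3, x_4 = -3.

x_1 = -4, x_2 = -4, x_3 = 3, x_4 = -3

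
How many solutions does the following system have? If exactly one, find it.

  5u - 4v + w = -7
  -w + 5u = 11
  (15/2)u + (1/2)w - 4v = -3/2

infinitely many solutions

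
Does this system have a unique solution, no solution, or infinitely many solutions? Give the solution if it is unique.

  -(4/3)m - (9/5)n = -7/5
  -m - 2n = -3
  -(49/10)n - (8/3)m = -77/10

no solution

Row-reduce:
R1 ← R1 / (-4/3).
R2 ← R2 + 1·R1.
R3 ← R3 + 8/3·R1.
R2 ← R2 / (-13/20).
R1 ← R1 − 27/20·R2.
R3 ← R3 + 13/10·R2.
Row 3 reduces to 0 = -1, a contradiction. The system is inconsistent.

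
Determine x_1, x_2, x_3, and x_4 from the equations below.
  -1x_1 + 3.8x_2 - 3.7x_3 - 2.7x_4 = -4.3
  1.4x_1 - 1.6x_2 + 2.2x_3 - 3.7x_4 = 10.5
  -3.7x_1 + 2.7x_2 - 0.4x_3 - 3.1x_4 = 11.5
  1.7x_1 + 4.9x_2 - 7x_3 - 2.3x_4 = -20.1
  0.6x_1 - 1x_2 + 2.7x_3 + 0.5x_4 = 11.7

x_1 = 0, x_2 = 4, x_3 = 6, x_4 = -1

Row-reduce the augmented matrix:
R1 ← R1 / (-1).
R2 ← R2 − 7/5·R1.
R3 ← R3 + 37/10·R1.
R4 ← R4 − 17/10·R1.
R5 ← R5 − 3/5·R1.
R2 ← R2 / (93/25).
R1 ← R1 + 19/5·R2.
R3 ← R3 + 284/25·R2.
R4 ← R4 − 284/25·R2.
R5 ← R5 − 32/25·R2.
R3 ← R3 / (7793/1860).
R1 ← R1 − 61/93·R3.
R2 ← R2 + 149/186·R3.
R4 ← R4 + 7793/1860·R3.
R5 ← R5 − 140/93·R3.
Swap R4 and R5.
R4 ← R4 / (279976/38965).
R1 ← R1 + 38085/15586·R4.
R2 ← R2 + 78877/15586·R4.
R3 ← R3 + 29671/7793·R4.
R5 reduces to 0 = 0, so the extra equation is consistent.
Reading off the reduced rows gives x_1 = 0, x_2 = 4, x_3 = 6, x_4 = -1.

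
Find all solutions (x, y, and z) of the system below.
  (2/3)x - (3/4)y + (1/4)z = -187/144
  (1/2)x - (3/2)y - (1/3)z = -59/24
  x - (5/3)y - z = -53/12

x = -5/3, y = 3/4, z = 3/2

Row-reduce the augmented matrix:
R1 ← R1 / (2/3).
R2 ← R2 − 1/2·R1.
R3 ← R3 − 1·R1.
R2 ← R2 / (-15/16).
R1 ← R1 + 9/8·R2.
R3 ← R3 + 13/24·R2.
R3 ← R3 / (-29/27).
R1 ← R1 − 1·R3.
R2 ← R2 − 5/9·R3.
Reading off the reduced rows gives x = -5/3, y = 3/4, z = 3/2.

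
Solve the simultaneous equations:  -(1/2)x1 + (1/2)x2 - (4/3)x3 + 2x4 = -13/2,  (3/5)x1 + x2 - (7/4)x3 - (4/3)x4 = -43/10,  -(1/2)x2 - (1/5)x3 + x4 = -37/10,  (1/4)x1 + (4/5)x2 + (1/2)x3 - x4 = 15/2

x1 = 2, x2 = 5, x3 = 6, x4 = 0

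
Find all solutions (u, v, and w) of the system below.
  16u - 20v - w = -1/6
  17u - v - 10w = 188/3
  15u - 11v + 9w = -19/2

u = 7/3, v = 2, w = -5/2

Row-reduce the augmented matrix:
R1 ← R1 / (16).
R2 ← R2 − 17·R1.
R3 ← R3 − 15·R1.
R2 ← R2 / (81/4).
R1 ← R1 + 5/4·R2.
R3 ← R3 − 31/4·R2.
R3 ← R3 / (1082/81).
R1 ← R1 + 199/324·R3.
R2 ← R2 + 143/324·R3.
Reading off the reduced rows gives u = 7/3, v = 2, w = -5/2.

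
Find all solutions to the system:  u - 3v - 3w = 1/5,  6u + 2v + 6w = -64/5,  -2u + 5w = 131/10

Row-reduce the augmented matrix:
R2 ← R2 − 6·R1.
R3 ← R3 + 2·R1.
R2 ← R2 / (20).
R1 ← R1 + 3·R2.
R3 ← R3 + 6·R2.
R3 ← R3 / (31/5).
R1 ← R1 − 3/5·R3.
R2 ← R2 − 6/5·R3.
Reading off the reduced rows gives u = -14/5, v = -5/2, w = 3/2.

u = -14/5, v = -5/2, w = 3/2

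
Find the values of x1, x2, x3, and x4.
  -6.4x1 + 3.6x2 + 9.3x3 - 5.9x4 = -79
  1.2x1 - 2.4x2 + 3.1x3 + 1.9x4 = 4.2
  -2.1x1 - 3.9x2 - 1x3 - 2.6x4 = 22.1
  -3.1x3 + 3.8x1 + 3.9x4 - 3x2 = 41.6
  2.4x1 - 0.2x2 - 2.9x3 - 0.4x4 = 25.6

Row-reduce the augmented matrix:
R1 ← R1 / (-32/5).
R2 ← R2 − 6/5·R1.
R3 ← R3 + 21/10·R1.
R4 ← R4 − 19/5·R1.
R5 ← R5 − 12/5·R1.
R2 ← R2 / (-69/40).
R1 ← R1 + 9/16·R2.
R3 ← R3 + 813/160·R2.
R4 ← R4 + 69/80·R2.
R5 ← R5 − 23/20·R2.
R3 ← R3 / (-8427/460).
R1 ← R1 + 279/92·R3.
R2 ← R2 + 775/276·R3.
R5 ← R5 − 229/60·R3.
Swap R4 and R5.
R4 ← R4 / (-342406/126405).
R1 ← R1 − 6517/5618·R4.
R2 ← R2 − 1/50562·R4.
R3 ← R3 − 1381/8427·R4.
R5 reduces to 0 = 0, so the extra equation is consistent.
Reading off the reduced rows gives x1 = 5, x2 = -6, x3 = -4, x4 = -2.

x1 = 5, x2 = -6, x3 = -4, x4 = -2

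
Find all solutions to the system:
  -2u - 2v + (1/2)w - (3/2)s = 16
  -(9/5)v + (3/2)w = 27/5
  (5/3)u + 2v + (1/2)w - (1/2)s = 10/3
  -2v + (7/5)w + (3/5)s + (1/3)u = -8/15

Row-reduce the augmented matrix:
R1 ← R1 / (-2).
R3 ← R3 − 5/3·R1.
R4 ← R4 − 1/3·R1.
R2 ← R2 / (-9/5).
R1 ← R1 − 1·R2.
R3 ← R3 − 1/3·R2.
R4 ← R4 + 7/3·R2.
R3 ← R3 / (43/36).
R1 ← R1 − 7/12·R3.
R2 ← R2 + 5/6·R3.
R4 ← R4 + 83/180·R3.
R4 ← R4 / (-14/43).
R1 ← R1 − 69/43·R4.
R2 ← R2 + 105/86·R4.
R3 ← R3 + 63/43·R4.
Reading off the reduced rows gives u = -4, v = 2, w = 6, s = -6.

u = -4, v = 2, w = 6, s = -6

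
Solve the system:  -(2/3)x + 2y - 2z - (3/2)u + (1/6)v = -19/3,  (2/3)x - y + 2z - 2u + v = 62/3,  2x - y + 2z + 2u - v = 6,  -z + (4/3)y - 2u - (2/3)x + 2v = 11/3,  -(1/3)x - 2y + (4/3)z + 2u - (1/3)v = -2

Row-reduce the augmented matrix:
R1 ← R1 / (-2/3).
R2 ← R2 − 2/3·R1.
R3 ← R3 − 2·R1.
R4 ← R4 + 2/3·R1.
R5 ← R5 + 1/3·R1.
R1 ← R1 + 3·R2.
R3 ← R3 − 5·R2.
R4 ← R4 + 2/3·R2.
R5 ← R5 + 3·R2.
R3 ← R3 / (-4).
R1 ← R1 − 3·R3.
R4 ← R4 − 1·R3.
R5 ← R5 − 7/3·R3.
R4 ← R4 / (11/12).
R1 ← R1 − 3·R4.
R2 ← R2 + 7/2·R4.
R3 ← R3 + 15/4·R4.
R5 ← R5 − 1·R4.
R5 ← R5 / (-343/198).
R1 ← R1 + 107/22·R5.
R2 ← R2 − 56/11·R5.
R3 ← R3 − 191/33·R5.
R4 ← R4 − 37/33·R5.
Reading off the reduced rows gives x = 4, y = -2, z = 3, u = -4, v = 2.

x = 4, y = -2, z = 3, u = -4, v = 2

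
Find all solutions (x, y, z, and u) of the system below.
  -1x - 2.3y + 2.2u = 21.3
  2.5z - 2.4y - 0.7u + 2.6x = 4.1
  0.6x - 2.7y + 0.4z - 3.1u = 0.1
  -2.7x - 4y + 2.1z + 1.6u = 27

Row-reduce the augmented matrix:
R1 ← R1 / (-1).
R2 ← R2 − 13/5·R1.
R3 ← R3 − 3/5·R1.
R4 ← R4 + 27/10·R1.
R2 ← R2 / (-419/50).
R1 ← R1 − 23/10·R2.
R3 ← R3 + 102/25·R2.
R4 ← R4 − 221/100·R2.
R3 ← R3 / (-1712/2095).
R1 ← R1 − 575/838·R3.
R2 ← R2 + 125/419·R3.
R4 ← R4 − 23123/8380·R3.
R4 ← R4 / (-1183283/68480).
R1 ← R1 + 29919/6848·R4.
R2 ← R2 − 3229/3424·R4.
R3 ← R3 − 17699/3424·R4.
Reading off the reduced rows gives x = -1, y = -5, z = -1, u = 4.

x = -1, y = -5, z = -1, u = 4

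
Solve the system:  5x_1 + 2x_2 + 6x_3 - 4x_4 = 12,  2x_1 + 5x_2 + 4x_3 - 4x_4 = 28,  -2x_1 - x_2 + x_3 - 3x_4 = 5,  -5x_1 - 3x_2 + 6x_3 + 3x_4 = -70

x_1 = 2, x_2 = 4, x_3 = -5, x_4 = -6

Row-reduce the augmented matrix:
R1 ← R1 / (5).
R2 ← R2 − 2·R1.
R3 ← R3 + 2·R1.
R4 ← R4 + 5·R1.
R2 ← R2 / (21/5).
R1 ← R1 − 2/5·R2.
R3 ← R3 + 1/5·R2.
R4 ← R4 + 1·R2.
R3 ← R3 / (73/21).
R1 ← R1 − 22/21·R3.
R2 ← R2 − 8/21·R3.
R4 ← R4 − 260/21·R3.
R4 ← R4 / (1111/73).
R1 ← R1 − 62/73·R4.
R2 ← R2 + 4/73·R4.
R3 ← R3 + 99/73·R4.
Reading off the reduced rows gives x_1 = 2, x_2 = 4, x_3 = -5, x_4 = -6.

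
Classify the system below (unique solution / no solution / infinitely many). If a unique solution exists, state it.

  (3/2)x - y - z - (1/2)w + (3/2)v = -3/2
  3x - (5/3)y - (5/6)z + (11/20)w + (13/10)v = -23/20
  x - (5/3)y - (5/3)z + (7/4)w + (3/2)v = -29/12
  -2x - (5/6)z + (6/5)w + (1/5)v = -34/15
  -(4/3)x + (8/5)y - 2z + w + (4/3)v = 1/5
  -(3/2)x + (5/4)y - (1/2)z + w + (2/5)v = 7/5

no solution

Row-reduce:
R1 ← R1 / (3/2).
R2 ← R2 − 3·R1.
R3 ← R3 − 1·R1.
R4 ← R4 + 2·R1.
R5 ← R5 + 4/3·R1.
R6 ← R6 + 3/2·R1.
R2 ← R2 / (1/3).
R1 ← R1 + 2/3·R2.
R3 ← R3 + 1·R2.
R4 ← R4 + 4/3·R2.
R5 ← R5 − 32/45·R2.
R6 ← R6 − 1/4·R2.
R3 ← R3 / (5/2).
R1 ← R1 − 5/3·R3.
R2 ← R2 − 7/2·R3.
R4 ← R4 − 5/2·R3.
R5 ← R5 + 242/45·R3.
R6 ← R6 + 19/8·R3.
Swap R4 and R5.
R4 ← R4 / (39599/3375).
R1 ← R1 + 31/18·R4.
R2 ← R2 + 1433/300·R4.
R3 ← R3 − 202/75·R4.
R6 ← R6 − 6881/1200·R4.
Swap R5 and R6.
R5 ← R5 / (127907/226280).
R1 ← R1 − 5464/39599·R5.
R2 ← R2 + 10005/79198·R5.
R3 ← R3 + 40122/39599·R5.
R4 ← R4 + 12156/39599·R5.
Row 6 reduces to 0 = -1, a contradiction. The system is inconsistent.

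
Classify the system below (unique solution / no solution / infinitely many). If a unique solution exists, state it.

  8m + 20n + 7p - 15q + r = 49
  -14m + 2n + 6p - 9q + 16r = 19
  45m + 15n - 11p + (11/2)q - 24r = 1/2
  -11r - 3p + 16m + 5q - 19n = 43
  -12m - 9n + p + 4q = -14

no solution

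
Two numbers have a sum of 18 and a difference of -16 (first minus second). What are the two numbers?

first number: 1, second number: 17

Let x = first number, y = second number.
  x + y = 18
  x - y = -16
Row-reduce the augmented matrix:
R2 ← R2 − 1·R1.
R2 ← R2 / (-2).
R1 ← R1 − 1·R2.
Reading off the reduced rows gives x = 1, y = 17.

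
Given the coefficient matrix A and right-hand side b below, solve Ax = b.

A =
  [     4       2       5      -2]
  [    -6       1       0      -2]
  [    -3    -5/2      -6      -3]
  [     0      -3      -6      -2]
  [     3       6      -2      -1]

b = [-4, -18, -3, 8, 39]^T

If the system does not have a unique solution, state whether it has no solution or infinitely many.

no solution

Row-reduce:
R1 ← R1 / (4).
R2 ← R2 + 6·R1.
R3 ← R3 + 3·R1.
R5 ← R5 − 3·R1.
R2 ← R2 / (4).
R1 ← R1 − 1/2·R2.
R3 ← R3 + 1·R2.
R4 ← R4 + 3·R2.
R5 ← R5 − 9/2·R2.
R3 ← R3 / (-3/8).
R1 ← R1 − 5/16·R3.
R2 ← R2 − 15/8·R3.
R4 ← R4 + 3/8·R3.
R5 ← R5 + 227/16·R3.
Swap R4 and R5.
R4 ← R4 / (671/3).
R1 ← R1 + 14/3·R4.
R2 ← R2 + 30·R4.
R3 ← R3 − 46/3·R4.
Row 5 reduces to 0 = 2, a contradiction. The system is inconsistent.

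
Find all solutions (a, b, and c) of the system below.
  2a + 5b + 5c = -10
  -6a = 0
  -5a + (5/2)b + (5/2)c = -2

Row-reduce:
R1 ← R1 / (2).
R2 ← R2 + 6·R1.
R3 ← R3 + 5·R1.
R2 ← R2 / (15).
R1 ← R1 − 5/2·R2.
R3 ← R3 − 15·R2.
Row 3 reduces to 0 = 3, a contradiction. The system is inconsistent.

no solution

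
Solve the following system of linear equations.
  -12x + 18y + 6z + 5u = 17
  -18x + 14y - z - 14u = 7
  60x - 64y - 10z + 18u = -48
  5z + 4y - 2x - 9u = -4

infinitely many solutions

Row-reduce:
R1 ← R1 / (-12).
R2 ← R2 + 18·R1.
R3 ← R3 − 60·R1.
R4 ← R4 + 2·R1.
R2 ← R2 / (-13).
R1 ← R1 + 3/2·R2.
R3 ← R3 − 26·R2.
R4 ← R4 − 1·R2.
Swap R3 and R4.
R3 ← R3 / (42/13).
R1 ← R1 − 17/26·R3.
R2 ← R2 − 10/13·R3.
Rank is 3 with 4 unknowns, leaving u free.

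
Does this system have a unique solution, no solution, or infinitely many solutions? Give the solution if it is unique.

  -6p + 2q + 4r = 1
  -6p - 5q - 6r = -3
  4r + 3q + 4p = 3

p = 1/2, q = -3, r = 5/2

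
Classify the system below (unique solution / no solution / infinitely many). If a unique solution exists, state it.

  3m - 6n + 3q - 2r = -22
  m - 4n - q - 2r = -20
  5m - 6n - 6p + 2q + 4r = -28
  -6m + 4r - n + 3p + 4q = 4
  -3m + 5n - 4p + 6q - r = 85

Row-reduce the augmented matrix:
R1 ← R1 / (3).
R2 ← R2 − 1·R1.
R3 ← R3 − 5·R1.
R4 ← R4 + 6·R1.
R5 ← R5 + 3·R1.
R2 ← R2 / (-2).
R1 ← R1 + 2·R2.
R3 ← R3 − 4·R2.
R4 ← R4 + 13·R2.
R5 ← R5 + 1·R2.
R3 ← R3 / (-6).
R4 ← R4 − 3·R3.
R5 ← R5 + 4·R3.
R4 ← R4 / (39/2).
R1 ← R1 − 3·R4.
R2 ← R2 − 1·R4.
R3 ← R3 − 7/6·R4.
R5 ← R5 − 44/3·R4.
R5 ← R5 / (-535/39).
R1 ← R1 + 40/39·R5.
R2 ← R2 − 4/39·R5.
R3 ← R3 + 56/39·R5.
R4 ← R4 − 22/39·R5.
Reading off the reduced rows gives m = -4, n = 5, p = -5, q = 4, r = -4.

m = -4, n = 5, p = -5, q = 4, r = -4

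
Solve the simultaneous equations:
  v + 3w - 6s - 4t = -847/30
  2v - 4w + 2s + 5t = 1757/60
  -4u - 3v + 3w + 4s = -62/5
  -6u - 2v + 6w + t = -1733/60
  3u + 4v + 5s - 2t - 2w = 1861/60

u = 5/2, v = 8/3, w = -9/5, s = 11/4, t = 9/4

Row-reduce the augmented matrix:
Swap R1 and R3.
R1 ← R1 / (-4).
R4 ← R4 + 6·R1.
R5 ← R5 − 3·R1.
R2 ← R2 / (2).
R1 ← R1 − 3/4·R2.
R3 ← R3 − 1·R2.
R4 ← R4 − 5/2·R2.
R5 ← R5 − 7/4·R2.
R3 ← R3 / (5).
R1 ← R1 − 3/4·R3.
R2 ← R2 + 2·R3.
R4 ← R4 − 13/2·R3.
R5 ← R5 − 15/4·R3.
R4 ← R4 / (3/5).
R1 ← R1 + 7/10·R4.
R2 ← R2 + 9/5·R4.
R3 ← R3 + 7/5·R4.
R5 ← R5 − 23/2·R4.
R5 ← R5 / (-377/6).
R1 ← R1 − 17/6·R5.
R2 ← R2 − 19/2·R5.
R3 ← R3 − 37/6·R5.
R4 ← R4 − 16/3·R5.
Reading off the reduced rows gives u = 5/2, v = 8/3, w = -9/5, s = 11/4, t = 9/4.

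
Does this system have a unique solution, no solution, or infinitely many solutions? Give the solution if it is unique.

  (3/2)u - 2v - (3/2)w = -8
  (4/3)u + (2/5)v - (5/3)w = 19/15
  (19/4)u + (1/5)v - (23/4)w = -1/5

infinitely many solutions

Row-reduce:
R1 ← R1 / (3/2).
R2 ← R2 − 4/3·R1.
R3 ← R3 − 19/4·R1.
R2 ← R2 / (98/45).
R1 ← R1 + 4/3·R2.
R3 ← R3 − 98/15·R2.
Rank is 2 with 3 unknowns, leaving w free.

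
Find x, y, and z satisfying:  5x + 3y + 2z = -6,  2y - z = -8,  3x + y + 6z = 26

x = -3, y = -1, z = 6

Row-reduce the augmented matrix:
R1 ← R1 / (5).
R3 ← R3 − 3·R1.
R2 ← R2 / (2).
R1 ← R1 − 3/5·R2.
R3 ← R3 + 4/5·R2.
R3 ← R3 / (22/5).
R1 ← R1 − 7/10·R3.
R2 ← R2 + 1/2·R3.
Reading off the reduced rows gives x = -3, y = -1, z = 6.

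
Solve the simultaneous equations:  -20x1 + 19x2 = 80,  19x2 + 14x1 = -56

x1 = -4, x2 = 0

Row-reduce the augmented matrix:
R1 ← R1 / (-20).
R2 ← R2 − 14·R1.
R2 ← R2 / (323/10).
R1 ← R1 + 19/20·R2.
Reading off the reduced rows gives x1 = -4, x2 = 0.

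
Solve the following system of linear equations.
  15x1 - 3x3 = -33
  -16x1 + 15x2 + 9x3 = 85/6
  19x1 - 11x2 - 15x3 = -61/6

x1 = -8/3, x2 = -1/2, x3 = -7/3

Row-reduce the augmented matrix:
R1 ← R1 / (15).
R2 ← R2 + 16·R1.
R3 ← R3 − 19·R1.
R2 ← R2 / (15).
R3 ← R3 + 11·R2.
R3 ← R3 / (-521/75).
R1 ← R1 + 1/5·R3.
R2 ← R2 − 29/75·R3.
Reading off the reduced rows gives x1 = -8/3, x2 = -1/2, x3 = -7/3.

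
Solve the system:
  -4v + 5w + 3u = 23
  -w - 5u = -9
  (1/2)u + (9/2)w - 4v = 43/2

Row-reduce:
R1 ← R1 / (3).
R2 ← R2 + 5·R1.
R3 ← R3 − 1/2·R1.
R2 ← R2 / (-20/3).
R1 ← R1 + 4/3·R2.
R3 ← R3 + 10/3·R2.
Row 3 reduces to 0 = 3, a contradiction. The system is inconsistent.

no solution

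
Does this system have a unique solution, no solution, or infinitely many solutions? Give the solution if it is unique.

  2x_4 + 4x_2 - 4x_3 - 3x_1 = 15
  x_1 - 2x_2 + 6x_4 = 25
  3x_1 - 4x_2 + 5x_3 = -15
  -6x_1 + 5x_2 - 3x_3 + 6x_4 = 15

Row-reduce the augmented matrix:
R1 ← R1 / (-3).
R2 ← R2 − 1·R1.
R3 ← R3 − 3·R1.
R4 ← R4 + 6·R1.
R2 ← R2 / (-2/3).
R1 ← R1 + 4/3·R2.
R4 ← R4 + 3·R2.
R1 ← R1 − 4·R3.
R2 ← R2 − 2·R3.
R4 ← R4 − 11·R3.
R4 ← R4 / (-50).
R1 ← R1 + 22·R4.
R2 ← R2 + 14·R4.
R3 ← R3 − 2·R4.
Reading off the reduced rows gives x_1 = 1, x_2 = -3, x_3 = -6, x_4 = 3.

x_1 = 1, x_2 = -3, x_3 = -6, x_4 = 3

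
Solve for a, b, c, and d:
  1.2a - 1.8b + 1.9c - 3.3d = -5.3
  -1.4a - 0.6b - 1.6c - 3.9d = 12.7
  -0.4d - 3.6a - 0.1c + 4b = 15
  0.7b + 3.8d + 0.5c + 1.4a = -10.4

a = -4, b = 0, c = -2, d = -1

Row-reduce the augmented matrix:
R1 ← R1 / (6/5).
R2 ← R2 + 7/5·R1.
R3 ← R3 + 18/5·R1.
R4 ← R4 − 7/5·R1.
R2 ← R2 / (-27/10).
R1 ← R1 + 3/2·R2.
R3 ← R3 + 7/5·R2.
R4 ← R4 − 14/5·R2.
R3 ← R3 / (4277/810).
R1 ← R1 − 67/54·R3.
R2 ← R2 + 37/162·R3.
R4 ← R4 + 349/324·R3.
R4 ← R4 / (-142719/85540).
R1 ← R1 − 12966/4277·R4.
R2 ← R2 − 22229/8554·R4.
R3 ← R3 + 5088/4277·R4.
Reading off the reduced rows gives a = -4, b = 0, c = -2, d = -1.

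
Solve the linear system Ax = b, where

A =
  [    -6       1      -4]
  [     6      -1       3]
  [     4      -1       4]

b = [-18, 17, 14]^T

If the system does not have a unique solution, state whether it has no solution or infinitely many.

x_1 = 2, x_2 = -2, x_3 = 1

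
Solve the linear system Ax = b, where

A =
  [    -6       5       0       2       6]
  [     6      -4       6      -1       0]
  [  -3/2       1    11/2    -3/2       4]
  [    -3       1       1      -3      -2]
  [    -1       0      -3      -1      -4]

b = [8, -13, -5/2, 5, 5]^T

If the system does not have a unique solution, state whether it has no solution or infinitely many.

infinitely many solutions

Row-reduce:
R1 ← R1 / (-6).
R2 ← R2 − 6·R1.
R3 ← R3 + 3/2·R1.
R4 ← R4 + 3·R1.
R5 ← R5 + 1·R1.
R1 ← R1 + 5/6·R2.
R3 ← R3 + 1/4·R2.
R4 ← R4 + 3/2·R2.
R5 ← R5 + 5/6·R2.
R3 ← R3 / (7).
R1 ← R1 − 5·R3.
R2 ← R2 − 6·R3.
R4 ← R4 − 10·R3.
R5 ← R5 − 2·R3.
R4 ← R4 / (-12/7).
R1 ← R1 − 8/7·R4.
R2 ← R2 − 18/7·R4.
R3 ← R3 − 4/7·R4.
R5 ← R5 + 8/7·R4.
Rank is 4 with 5 unknowns, leaving x_4 free.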